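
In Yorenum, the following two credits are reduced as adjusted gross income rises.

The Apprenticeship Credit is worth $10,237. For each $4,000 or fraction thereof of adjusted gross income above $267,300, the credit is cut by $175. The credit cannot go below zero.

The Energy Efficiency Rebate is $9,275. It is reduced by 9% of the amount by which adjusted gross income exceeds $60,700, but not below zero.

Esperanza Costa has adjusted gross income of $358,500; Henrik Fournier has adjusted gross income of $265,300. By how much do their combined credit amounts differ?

$4,025

Esperanza ($358,500): Apprenticeship Credit: income exceeds $267,300 by $91,200, which is 23 full-or-partial $4,000 increments; reduction = 23 × $175 = $4,025, leaving $6,212. Energy Efficiency Rebate: 9% of the $297,800 excess over $60,700 is $26,802 ≥ base, so the credit is $0. total $6,212 + $0 = $6,212
Henrik ($265,300): Apprenticeship Credit: $265,300 is at or below the $267,300 threshold, so the full $10,237 applies. Energy Efficiency Rebate: 9% of the $204,600 excess over $60,700 is $18,414 ≥ base, so the credit is $0. total $10,237 + $0 = $10,237
Difference: |$6,212 − $10,237| = $4,025.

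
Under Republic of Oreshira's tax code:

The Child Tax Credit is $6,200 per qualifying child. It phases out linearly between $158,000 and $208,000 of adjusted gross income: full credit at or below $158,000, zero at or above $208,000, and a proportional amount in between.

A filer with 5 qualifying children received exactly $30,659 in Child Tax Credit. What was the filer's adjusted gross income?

$158,550

Full credit = 5 × $6,200 = $31,000.
$30,659 is 30,659/31,000 of the full $31,000, so 341/31,000 of the $50,000 range has been used: income = $158,000 + $50,000 × 341/31,000 = $158,550.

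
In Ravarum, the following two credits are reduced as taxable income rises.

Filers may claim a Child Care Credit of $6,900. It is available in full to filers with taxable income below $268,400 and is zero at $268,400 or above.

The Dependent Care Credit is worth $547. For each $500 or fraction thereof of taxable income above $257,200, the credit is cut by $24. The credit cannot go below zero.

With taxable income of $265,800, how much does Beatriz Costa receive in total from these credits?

$7,015

Child Care Credit: $265,800 is below the $268,400 cutoff, so the full $6,900 applies.
Dependent Care Credit: income exceeds $257,200 by $8,600, which is 18 full-or-partial $500 increments; reduction = 18 × $24 = $432, leaving $115.
Total: $6,900 + $115 = $7,015.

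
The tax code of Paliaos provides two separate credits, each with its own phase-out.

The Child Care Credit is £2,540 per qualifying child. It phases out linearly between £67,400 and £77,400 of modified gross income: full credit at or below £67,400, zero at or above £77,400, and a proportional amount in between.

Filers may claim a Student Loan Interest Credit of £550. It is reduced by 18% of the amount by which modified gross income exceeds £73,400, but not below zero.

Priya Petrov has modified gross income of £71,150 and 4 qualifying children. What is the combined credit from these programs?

£6,900

Child Care Credit: base = 4 × £2,540 = £10,160. £71,150 is £3,750 into a £10,000 phase-out range, leaving 6,250/10,000 of the credit: £10,160 × 6,250/10,000 = £6,350.
Student Loan Interest Credit: £71,150 is at or below the £73,400 threshold, so the full £550 applies.
Total: £6,350 + £550 = £6,900.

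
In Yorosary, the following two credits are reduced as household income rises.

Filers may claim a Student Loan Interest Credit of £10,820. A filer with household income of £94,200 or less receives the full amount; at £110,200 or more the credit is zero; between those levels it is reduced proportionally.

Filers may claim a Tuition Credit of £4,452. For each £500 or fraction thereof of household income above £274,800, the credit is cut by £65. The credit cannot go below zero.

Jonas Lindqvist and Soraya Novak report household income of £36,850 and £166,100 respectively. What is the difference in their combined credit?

£10,820

Jonas (£36,850): Student Loan Interest Credit: £36,850 is at or below the £94,200 threshold, so the full £10,820 applies. Tuition Credit: £36,850 is at or below the £274,800 threshold, so the full £4,452 applies. total £10,820 + £4,452 = £15,272
Soraya (£166,100): Student Loan Interest Credit: £166,100 is at or above £110,200, so the credit is £0. Tuition Credit: £166,100 is at or below the £274,800 threshold, so the full £4,452 applies. total £0 + £4,452 = £4,452
Difference: |£15,272 − £4,452| = £10,820.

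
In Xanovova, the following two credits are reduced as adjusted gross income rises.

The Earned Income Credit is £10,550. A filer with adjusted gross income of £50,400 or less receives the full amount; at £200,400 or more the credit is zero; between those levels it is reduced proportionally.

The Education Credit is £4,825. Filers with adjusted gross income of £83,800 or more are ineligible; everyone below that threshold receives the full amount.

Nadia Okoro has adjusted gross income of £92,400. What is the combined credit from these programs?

£7,596

Earned Income Credit: £92,400 is £42,000 into a £150,000 phase-out range, leaving 108,000/150,000 of the credit: £10,550 × 108,000/150,000 = £7,596.
Education Credit: £92,400 meets or exceeds the £83,800 cutoff, so the credit is £0.
Total: £7,596 + £0 = £7,596.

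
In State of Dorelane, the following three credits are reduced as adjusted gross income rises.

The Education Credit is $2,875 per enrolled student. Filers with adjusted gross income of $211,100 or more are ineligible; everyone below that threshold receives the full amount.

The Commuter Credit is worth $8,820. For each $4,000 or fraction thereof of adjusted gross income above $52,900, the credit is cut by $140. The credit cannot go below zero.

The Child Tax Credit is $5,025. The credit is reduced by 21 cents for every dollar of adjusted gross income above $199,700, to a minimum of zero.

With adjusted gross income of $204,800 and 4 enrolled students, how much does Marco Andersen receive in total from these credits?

Education Credit: base = 4 × $2,875 = $11,500. $204,800 is below the $211,100 cutoff, so the full $11,500 applies.
Commuter Credit: income exceeds $52,900 by $151,900, which is 38 full-or-partial $4,000 increments; reduction = 38 × $140 = $5,320, leaving $3,500.
Child Tax Credit: 21% of the $5,100 excess over $199,700 is $1,071; credit = $5,025 − $1,071 = $3,954.
Total: $11,500 + $3,500 + $3,954 = $18,954.

$18,954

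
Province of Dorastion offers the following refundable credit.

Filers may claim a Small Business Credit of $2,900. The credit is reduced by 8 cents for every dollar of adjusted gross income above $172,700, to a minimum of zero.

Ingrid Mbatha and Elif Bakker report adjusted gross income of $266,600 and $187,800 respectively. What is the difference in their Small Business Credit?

Ingrid ($266,600): Small Business Credit: 8% of the $93,900 excess over $172,700 is $7,512 ≥ base, so the credit is $0.
Elif ($187,800): Small Business Credit: 8% of the $15,100 excess over $172,700 is $1,208; credit = $2,900 − $1,208 = $1,692.
Difference: |$0 − $1,692| = $1,692.

$1,692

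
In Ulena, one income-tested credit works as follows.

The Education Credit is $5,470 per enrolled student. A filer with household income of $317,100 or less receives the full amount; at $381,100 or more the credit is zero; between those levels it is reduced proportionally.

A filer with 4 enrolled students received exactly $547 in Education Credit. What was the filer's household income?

Full credit = 4 × $5,470 = $21,880.
$547 is 547/21,880 of the full $21,880, so 21,333/21,880 of the $64,000 range has been used: income = $317,100 + $64,000 × 21,333/21,880 = $379,500.

$379,500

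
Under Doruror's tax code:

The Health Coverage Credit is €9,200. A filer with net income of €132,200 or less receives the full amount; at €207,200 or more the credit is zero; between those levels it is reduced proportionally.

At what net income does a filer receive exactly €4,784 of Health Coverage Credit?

€168,200

€4,784 is 4,784/9,200 of the full €9,200, so 4,416/9,200 of the €75,000 range has been used: income = €132,200 + €75,000 × 4,416/9,200 = €168,200.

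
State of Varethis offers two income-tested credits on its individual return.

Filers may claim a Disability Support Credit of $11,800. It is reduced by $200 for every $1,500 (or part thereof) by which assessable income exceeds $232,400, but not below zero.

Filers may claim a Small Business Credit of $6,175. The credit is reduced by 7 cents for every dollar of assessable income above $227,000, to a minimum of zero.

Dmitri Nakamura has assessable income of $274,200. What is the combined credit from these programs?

Disability Support Credit: income exceeds $232,400 by $41,800, which is 28 full-or-partial $1,500 increments; reduction = 28 × $200 = $5,600, leaving $6,200.
Small Business Credit: 7% of the $47,200 excess over $227,000 is $3,304; credit = $6,175 − $3,304 = $2,871.
Total: $6,200 + $2,871 = $9,071.

$9,071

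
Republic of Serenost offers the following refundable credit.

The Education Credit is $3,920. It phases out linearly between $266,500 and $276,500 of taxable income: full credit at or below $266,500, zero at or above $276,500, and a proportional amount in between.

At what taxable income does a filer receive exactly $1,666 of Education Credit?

$272,250

$1,666 is 1,666/3,920 of the full $3,920, so 2,254/3,920 of the $10,000 range has been used: income = $266,500 + $10,000 × 2,254/3,920 = $272,250.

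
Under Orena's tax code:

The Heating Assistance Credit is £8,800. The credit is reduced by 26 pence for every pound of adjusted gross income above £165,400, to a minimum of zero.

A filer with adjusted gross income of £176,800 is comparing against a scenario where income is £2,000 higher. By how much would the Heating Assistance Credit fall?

At £176,800 — 26% of the £11,400 excess over £165,400 is £2,964; credit = £8,800 − £2,964 = £5,836.
At £178,800 — 26% of the £13,400 excess over £165,400 is £3,484; credit = £8,800 − £3,484 = £5,316.
Lost: £5,836 − £5,316 = £520.

£520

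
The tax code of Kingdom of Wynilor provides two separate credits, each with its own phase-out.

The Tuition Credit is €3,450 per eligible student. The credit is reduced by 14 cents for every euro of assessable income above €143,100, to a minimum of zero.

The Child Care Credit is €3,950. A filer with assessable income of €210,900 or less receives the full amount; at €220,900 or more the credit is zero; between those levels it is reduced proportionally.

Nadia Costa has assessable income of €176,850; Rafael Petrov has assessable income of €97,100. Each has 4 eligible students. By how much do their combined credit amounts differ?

€4,725

Nadia (€176,850): Tuition Credit: base = 4 × €3,450 = €13,800. 14% of the €33,750 excess over €143,100 is €4,725; credit = €13,800 − €4,725 = €9,075. Child Care Credit: €176,850 is at or below the €210,900 threshold, so the full €3,950 applies. total €9,075 + €3,950 = €13,025
Rafael (€97,100): Tuition Credit: base = 4 × €3,450 = €13,800. €97,100 is at or below the €143,100 threshold, so the full €13,800 applies. Child Care Credit: €97,100 is at or below the €210,900 threshold, so the full €3,950 applies. total €13,800 + €3,950 = €17,750
Difference: |€13,025 − €17,750| = €4,725.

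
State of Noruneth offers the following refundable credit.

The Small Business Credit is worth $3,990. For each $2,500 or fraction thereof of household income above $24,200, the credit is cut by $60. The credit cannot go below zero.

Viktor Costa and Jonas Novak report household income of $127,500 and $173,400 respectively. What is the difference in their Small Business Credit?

$1,080

Viktor ($127,500): Small Business Credit: income exceeds $24,200 by $103,300, which is 42 full-or-partial $2,500 increments; reduction = 42 × $60 = $2,520, leaving $1,470.
Jonas ($173,400): Small Business Credit: income exceeds $24,200 by $149,200, which is 60 full-or-partial $2,500 increments; reduction = 60 × $60 = $3,600, leaving $390.
Difference: |$1,470 − $390| = $1,080.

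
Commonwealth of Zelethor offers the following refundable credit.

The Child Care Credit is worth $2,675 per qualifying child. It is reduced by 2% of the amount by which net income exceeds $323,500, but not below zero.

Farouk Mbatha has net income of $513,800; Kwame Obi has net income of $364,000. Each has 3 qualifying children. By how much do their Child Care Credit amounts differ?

Farouk ($513,800): Child Care Credit: base = 3 × $2,675 = $8,025. 2% of the $190,300 excess over $323,500 is $3,806; credit = $8,025 − $3,806 = $4,219.
Kwame ($364,000): Child Care Credit: base = 3 × $2,675 = $8,025. 2% of the $40,500 excess over $323,500 is $810; credit = $8,025 − $810 = $7,215.
Difference: |$4,219 − $7,215| = $2,996.

$2,996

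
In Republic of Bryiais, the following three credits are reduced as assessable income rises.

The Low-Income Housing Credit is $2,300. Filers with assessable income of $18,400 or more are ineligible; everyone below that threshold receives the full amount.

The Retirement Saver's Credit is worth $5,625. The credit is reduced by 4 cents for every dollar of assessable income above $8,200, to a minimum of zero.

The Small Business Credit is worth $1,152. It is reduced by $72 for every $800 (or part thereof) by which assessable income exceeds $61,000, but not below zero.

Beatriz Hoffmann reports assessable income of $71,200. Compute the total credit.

$3,321

Low-Income Housing Credit: $71,200 meets or exceeds the $18,400 cutoff, so the credit is $0.
Retirement Saver's Credit: 4% of the $63,000 excess over $8,200 is $2,520; credit = $5,625 − $2,520 = $3,105.
Small Business Credit: income exceeds $61,000 by $10,200, which is 13 full-or-partial $800 increments; reduction = 13 × $72 = $936, leaving $216.
Total: $0 + $3,105 + $216 = $3,321.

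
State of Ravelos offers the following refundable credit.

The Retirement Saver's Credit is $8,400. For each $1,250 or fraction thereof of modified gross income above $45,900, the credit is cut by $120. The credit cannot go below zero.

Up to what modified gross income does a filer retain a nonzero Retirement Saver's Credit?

$132,150

After 69 increments the reduction is 69 × $120 = $8,280, leaving $120; one more increment wipes it out. Increment 69 ends at excess 69 × $1,250 = $86,250, so the highest qualifying income is $45,900 + $86,250 = $132,150.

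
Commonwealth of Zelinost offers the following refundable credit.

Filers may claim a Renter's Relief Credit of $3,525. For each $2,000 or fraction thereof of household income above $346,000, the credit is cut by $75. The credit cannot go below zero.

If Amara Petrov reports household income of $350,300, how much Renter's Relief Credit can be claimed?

Renter's Relief Credit: income exceeds $346,000 by $4,300, which is 3 full-or-partial $2,000 increments; reduction = 3 × $75 = $225, leaving $3,300.

$3,300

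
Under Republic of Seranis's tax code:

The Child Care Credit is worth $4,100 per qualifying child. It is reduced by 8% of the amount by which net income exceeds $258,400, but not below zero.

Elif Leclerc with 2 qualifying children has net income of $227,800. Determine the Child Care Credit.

$8,200

Child Care Credit: base = 2 × $4,100 = $8,200. $227,800 is at or below the $258,400 threshold, so the full $8,200 applies.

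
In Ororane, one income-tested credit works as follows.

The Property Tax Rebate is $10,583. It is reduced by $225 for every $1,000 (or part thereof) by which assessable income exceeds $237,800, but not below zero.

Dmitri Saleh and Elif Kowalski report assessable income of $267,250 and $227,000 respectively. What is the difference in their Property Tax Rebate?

Dmitri ($267,250): Property Tax Rebate: income exceeds $237,800 by $29,450, which is 30 full-or-partial $1,000 increments; reduction = 30 × $225 = $6,750, leaving $3,833.
Elif ($227,000): Property Tax Rebate: $227,000 is at or below the $237,800 threshold, so the full $10,583 applies.
Difference: |$3,833 − $10,583| = $6,750.

$6,750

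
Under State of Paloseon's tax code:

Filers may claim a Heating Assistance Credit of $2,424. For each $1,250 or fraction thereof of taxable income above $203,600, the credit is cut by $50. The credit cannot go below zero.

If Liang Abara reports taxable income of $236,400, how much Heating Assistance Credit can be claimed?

$1,074

Heating Assistance Credit: income exceeds $203,600 by $32,800, which is 27 full-or-partial $1,250 increments; reduction = 27 × $50 = $1,350, leaving $1,074.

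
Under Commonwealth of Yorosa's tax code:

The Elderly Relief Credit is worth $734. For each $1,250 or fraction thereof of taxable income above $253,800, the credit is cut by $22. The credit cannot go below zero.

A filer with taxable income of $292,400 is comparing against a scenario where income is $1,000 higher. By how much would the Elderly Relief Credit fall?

At $292,400 — income exceeds $253,800 by $38,600, which is 31 full-or-partial $1,250 increments; reduction = 31 × $22 = $682, leaving $52.
At $293,400 — income exceeds $253,800 by $39,600, which is 32 full-or-partial $1,250 increments; reduction = 32 × $22 = $704, leaving $30.
Lost: $52 − $30 = $22.

$22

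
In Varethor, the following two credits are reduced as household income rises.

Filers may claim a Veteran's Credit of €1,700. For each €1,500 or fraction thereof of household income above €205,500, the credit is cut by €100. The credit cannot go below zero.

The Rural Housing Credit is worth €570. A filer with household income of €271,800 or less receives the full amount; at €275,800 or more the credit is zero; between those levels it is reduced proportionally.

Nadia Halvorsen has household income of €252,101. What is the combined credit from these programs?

€570

Veteran's Credit: income exceeds €205,500 by €46,601 → 32 increments × €100 = €3,200 ≥ base, so the credit is €0.
Rural Housing Credit: €252,101 is at or below the €271,800 threshold, so the full €570 applies.
Total: €0 + €570 = €570.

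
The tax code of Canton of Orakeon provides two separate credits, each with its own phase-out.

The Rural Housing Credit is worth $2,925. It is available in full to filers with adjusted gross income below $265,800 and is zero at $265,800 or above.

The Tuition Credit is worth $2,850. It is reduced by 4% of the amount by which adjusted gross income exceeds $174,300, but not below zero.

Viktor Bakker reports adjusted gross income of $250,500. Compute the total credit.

Rural Housing Credit: $250,500 is below the $265,800 cutoff, so the full $2,925 applies.
Tuition Credit: 4% of the $76,200 excess over $174,300 is $3,048 ≥ base, so the credit is $0.
Total: $2,925 + $0 = $2,925.

$2,925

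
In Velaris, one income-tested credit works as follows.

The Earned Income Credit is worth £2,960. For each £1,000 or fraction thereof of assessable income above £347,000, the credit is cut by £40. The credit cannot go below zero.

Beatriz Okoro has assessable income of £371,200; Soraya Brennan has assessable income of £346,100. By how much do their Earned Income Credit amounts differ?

£1,000

Beatriz (£371,200): Earned Income Credit: income exceeds £347,000 by £24,200, which is 25 full-or-partial £1,000 increments; reduction = 25 × £40 = £1,000, leaving £1,960.
Soraya (£346,100): Earned Income Credit: £346,100 is at or below the £347,000 threshold, so the full £2,960 applies.
Difference: |£1,960 − £2,960| = £1,000.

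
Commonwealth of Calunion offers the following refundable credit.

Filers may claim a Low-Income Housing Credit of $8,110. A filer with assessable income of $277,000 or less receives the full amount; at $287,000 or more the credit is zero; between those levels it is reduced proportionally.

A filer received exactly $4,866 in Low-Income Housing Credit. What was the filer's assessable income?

$281,000

$4,866 is 4,866/8,110 of the full $8,110, so 3,244/8,110 of the $10,000 range has been used: income = $277,000 + $10,000 × 3,244/8,110 = $281,000.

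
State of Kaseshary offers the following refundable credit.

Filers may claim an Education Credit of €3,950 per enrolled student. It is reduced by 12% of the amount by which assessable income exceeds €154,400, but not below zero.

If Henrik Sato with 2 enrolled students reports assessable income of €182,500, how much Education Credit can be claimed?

€4,528

Education Credit: base = 2 × €3,950 = €7,900. 12% of the €28,100 excess over €154,400 is €3,372; credit = €7,900 − €3,372 = €4,528.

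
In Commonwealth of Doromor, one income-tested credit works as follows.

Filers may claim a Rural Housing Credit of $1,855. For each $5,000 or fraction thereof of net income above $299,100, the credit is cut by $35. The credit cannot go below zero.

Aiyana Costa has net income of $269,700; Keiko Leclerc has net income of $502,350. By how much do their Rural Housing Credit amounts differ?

Aiyana ($269,700): Rural Housing Credit: $269,700 is at or below the $299,100 threshold, so the full $1,855 applies.
Keiko ($502,350): Rural Housing Credit: income exceeds $299,100 by $203,250, which is 41 full-or-partial $5,000 increments; reduction = 41 × $35 = $1,435, leaving $420.
Difference: |$1,855 − $420| = $1,435.

$1,435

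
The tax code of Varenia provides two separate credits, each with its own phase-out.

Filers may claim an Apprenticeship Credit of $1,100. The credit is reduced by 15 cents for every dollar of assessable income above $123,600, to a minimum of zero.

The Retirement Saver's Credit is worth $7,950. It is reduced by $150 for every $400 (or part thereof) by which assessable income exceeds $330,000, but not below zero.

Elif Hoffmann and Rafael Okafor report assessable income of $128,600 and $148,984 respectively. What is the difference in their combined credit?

$350

Elif ($128,600): Apprenticeship Credit: 15% of the $5,000 excess over $123,600 is $750; credit = $1,100 − $750 = $350. Retirement Saver's Credit: $128,600 is at or below the $330,000 threshold, so the full $7,950 applies. total $350 + $7,950 = $8,300
Rafael ($148,984): Apprenticeship Credit: 15% of the $25,384 excess over $123,600 is $3,807.60 ≥ base, so the credit is $0. Retirement Saver's Credit: $148,984 is at or below the $330,000 threshold, so the full $7,950 applies. total $0 + $7,950 = $7,950
Difference: |$8,300 − $7,950| = $350.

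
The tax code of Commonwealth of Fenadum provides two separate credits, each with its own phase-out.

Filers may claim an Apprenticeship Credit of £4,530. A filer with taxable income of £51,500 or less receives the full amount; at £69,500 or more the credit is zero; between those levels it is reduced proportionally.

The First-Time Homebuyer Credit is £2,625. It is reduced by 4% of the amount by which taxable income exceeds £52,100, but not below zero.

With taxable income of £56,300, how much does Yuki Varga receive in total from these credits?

Apprenticeship Credit: £56,300 is £4,800 into a £18,000 phase-out range, leaving 13,200/18,000 of the credit: £4,530 × 13,200/18,000 = £3,322.
First-Time Homebuyer Credit: 4% of the £4,200 excess over £52,100 is £168; credit = £2,625 − £168 = £2,457.
Total: £3,322 + £2,457 = £5,779.

£5,779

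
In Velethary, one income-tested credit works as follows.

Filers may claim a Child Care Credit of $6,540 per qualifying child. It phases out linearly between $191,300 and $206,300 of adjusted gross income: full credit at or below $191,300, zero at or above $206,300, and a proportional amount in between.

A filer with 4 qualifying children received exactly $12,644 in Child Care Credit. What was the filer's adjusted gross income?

Full credit = 4 × $6,540 = $26,160.
$12,644 is 12,644/26,160 of the full $26,160, so 13,516/26,160 of the $15,000 range has been used: income = $191,300 + $15,000 × 13,516/26,160 = $199,050.

$199,050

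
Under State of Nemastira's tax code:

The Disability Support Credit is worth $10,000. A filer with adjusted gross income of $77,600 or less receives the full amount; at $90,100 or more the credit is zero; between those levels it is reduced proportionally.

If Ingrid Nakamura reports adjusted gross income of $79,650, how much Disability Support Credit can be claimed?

Disability Support Credit: $79,650 is $2,050 into a $12,500 phase-out range, leaving 10,450/12,500 of the credit: $10,000 × 10,450/12,500 = $8,360.

$8,360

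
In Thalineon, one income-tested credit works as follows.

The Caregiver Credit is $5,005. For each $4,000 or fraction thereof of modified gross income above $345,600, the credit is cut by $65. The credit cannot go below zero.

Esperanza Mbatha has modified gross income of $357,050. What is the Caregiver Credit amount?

$4,810

Caregiver Credit: income exceeds $345,600 by $11,450, which is 3 full-or-partial $4,000 increments; reduction = 3 × $65 = $195, leaving $4,810.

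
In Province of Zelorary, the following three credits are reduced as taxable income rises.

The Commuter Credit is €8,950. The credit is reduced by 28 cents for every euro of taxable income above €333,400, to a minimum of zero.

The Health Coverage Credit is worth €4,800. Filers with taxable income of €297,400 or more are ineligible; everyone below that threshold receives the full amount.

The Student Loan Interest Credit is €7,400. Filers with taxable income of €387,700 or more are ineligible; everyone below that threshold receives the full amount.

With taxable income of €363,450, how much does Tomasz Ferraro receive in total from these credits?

Commuter Credit: 28% of the €30,050 excess over €333,400 is €8,414; credit = €8,950 − €8,414 = €536.
Health Coverage Credit: €363,450 meets or exceeds the €297,400 cutoff, so the credit is €0.
Student Loan Interest Credit: €363,450 is below the €387,700 cutoff, so the full €7,400 applies.
Total: €536 + €0 + €7,400 = €7,936.

€7,936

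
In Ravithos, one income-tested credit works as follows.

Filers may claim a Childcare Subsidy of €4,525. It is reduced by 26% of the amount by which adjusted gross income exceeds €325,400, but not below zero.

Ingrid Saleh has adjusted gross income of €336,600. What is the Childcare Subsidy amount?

Childcare Subsidy: 26% of the €11,200 excess over €325,400 is €2,912; credit = €4,525 − €2,912 = €1,613.

€1,613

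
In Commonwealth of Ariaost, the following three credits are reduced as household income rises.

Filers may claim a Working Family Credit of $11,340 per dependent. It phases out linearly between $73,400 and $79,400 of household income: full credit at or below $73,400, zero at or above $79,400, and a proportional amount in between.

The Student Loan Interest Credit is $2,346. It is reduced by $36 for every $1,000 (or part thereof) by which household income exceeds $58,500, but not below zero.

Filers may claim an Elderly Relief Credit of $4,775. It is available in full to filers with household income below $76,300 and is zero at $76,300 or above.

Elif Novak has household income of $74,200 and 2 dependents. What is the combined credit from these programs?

$26,201

Working Family Credit: base = 2 × $11,340 = $22,680. $74,200 is $800 into a $6,000 phase-out range, leaving 5,200/6,000 of the credit: $22,680 × 5,200/6,000 = $19,656.
Student Loan Interest Credit: income exceeds $58,500 by $15,700, which is 16 full-or-partial $1,000 increments; reduction = 16 × $36 = $576, leaving $1,770.
Elderly Relief Credit: $74,200 is below the $76,300 cutoff, so the full $4,775 applies.
Total: $19,656 + $1,770 + $4,775 = $26,201.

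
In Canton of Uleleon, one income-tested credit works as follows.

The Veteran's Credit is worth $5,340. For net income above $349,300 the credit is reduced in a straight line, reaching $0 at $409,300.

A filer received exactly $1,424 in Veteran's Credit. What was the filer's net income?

$393,300

$1,424 is 1,424/5,340 of the full $5,340, so 3,916/5,340 of the $60,000 range has been used: income = $349,300 + $60,000 × 3,916/5,340 = $393,300.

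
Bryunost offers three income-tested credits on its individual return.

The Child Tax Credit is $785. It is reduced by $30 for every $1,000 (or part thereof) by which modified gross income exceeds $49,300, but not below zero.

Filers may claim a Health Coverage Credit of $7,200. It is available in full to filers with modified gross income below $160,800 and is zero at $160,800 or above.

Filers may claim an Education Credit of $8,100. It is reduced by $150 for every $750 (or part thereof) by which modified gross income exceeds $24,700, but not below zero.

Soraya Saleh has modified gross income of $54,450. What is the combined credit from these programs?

$9,905

Child Tax Credit: income exceeds $49,300 by $5,150, which is 6 full-or-partial $1,000 increments; reduction = 6 × $30 = $180, leaving $605.
Health Coverage Credit: $54,450 is below the $160,800 cutoff, so the full $7,200 applies.
Education Credit: income exceeds $24,700 by $29,750, which is 40 full-or-partial $750 increments; reduction = 40 × $150 = $6,000, leaving $2,100.
Total: $605 + $7,200 + $2,100 = $9,905.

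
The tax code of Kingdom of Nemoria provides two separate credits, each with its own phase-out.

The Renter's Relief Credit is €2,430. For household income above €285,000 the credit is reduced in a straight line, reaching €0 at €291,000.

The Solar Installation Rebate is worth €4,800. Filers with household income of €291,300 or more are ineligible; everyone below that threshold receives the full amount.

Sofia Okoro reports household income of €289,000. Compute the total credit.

Renter's Relief Credit: €289,000 is €4,000 into a €6,000 phase-out range, leaving 2,000/6,000 of the credit: €2,430 × 2,000/6,000 = €810.
Solar Installation Rebate: €289,000 is below the €291,300 cutoff, so the full €4,800 applies.
Total: €810 + €4,800 = €5,610.

€5,610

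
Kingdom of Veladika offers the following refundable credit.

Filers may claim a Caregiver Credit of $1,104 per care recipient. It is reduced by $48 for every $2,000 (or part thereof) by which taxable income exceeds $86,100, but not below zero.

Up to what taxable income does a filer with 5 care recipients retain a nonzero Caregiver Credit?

Full credit = 5 × $1,104 = $5,520.
After 114 increments the reduction is 114 × $48 = $5,472, leaving $48; one more increment wipes it out. Increment 114 ends at excess 114 × $2,000 = $228,000, so the highest qualifying income is $86,100 + $228,000 = $314,100.

$314,100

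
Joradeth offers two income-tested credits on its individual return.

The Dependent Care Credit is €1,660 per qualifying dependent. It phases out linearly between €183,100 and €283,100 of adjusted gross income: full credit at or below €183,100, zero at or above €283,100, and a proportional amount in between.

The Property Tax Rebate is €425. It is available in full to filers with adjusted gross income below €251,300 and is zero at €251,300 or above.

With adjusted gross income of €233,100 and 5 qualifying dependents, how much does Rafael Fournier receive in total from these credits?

Dependent Care Credit: base = 5 × €1,660 = €8,300. €233,100 is €50,000 into a €100,000 phase-out range, leaving 50,000/100,000 of the credit: €8,300 × 50,000/100,000 = €4,150.
Property Tax Rebate: €233,100 is below the €251,300 cutoff, so the full €425 applies.
Total: €4,150 + €425 = €4,575.

€4,575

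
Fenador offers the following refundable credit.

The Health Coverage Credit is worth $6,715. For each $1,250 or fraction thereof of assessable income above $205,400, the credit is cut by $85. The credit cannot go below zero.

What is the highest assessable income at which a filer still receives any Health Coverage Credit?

After 78 increments the reduction is 78 × $85 = $6,630, leaving $85; one more increment wipes it out. Increment 78 ends at excess 78 × $1,250 = $97,500, so the highest qualifying income is $205,400 + $97,500 = $302,900.

$302,900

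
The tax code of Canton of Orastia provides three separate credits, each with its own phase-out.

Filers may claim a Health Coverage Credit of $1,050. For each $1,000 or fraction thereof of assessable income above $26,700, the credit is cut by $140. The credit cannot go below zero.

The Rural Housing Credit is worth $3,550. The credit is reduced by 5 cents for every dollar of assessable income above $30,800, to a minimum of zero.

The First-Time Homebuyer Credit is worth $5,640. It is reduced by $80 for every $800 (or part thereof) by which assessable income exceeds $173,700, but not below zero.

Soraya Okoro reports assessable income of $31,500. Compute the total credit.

Health Coverage Credit: income exceeds $26,700 by $4,800, which is 5 full-or-partial $1,000 increments; reduction = 5 × $140 = $700, leaving $350.
Rural Housing Credit: 5% of the $700 excess over $30,800 is $35; credit = $3,550 − $35 = $3,515.
First-Time Homebuyer Credit: $31,500 is at or below the $173,700 threshold, so the full $5,640 applies.
Total: $350 + $3,515 + $5,640 = $9,505.

$9,505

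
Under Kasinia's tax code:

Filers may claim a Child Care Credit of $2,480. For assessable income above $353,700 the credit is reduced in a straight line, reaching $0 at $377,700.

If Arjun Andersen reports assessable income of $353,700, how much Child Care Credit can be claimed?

Child Care Credit: $353,700 is at or below the $353,700 threshold, so the full $2,480 applies.

$2,480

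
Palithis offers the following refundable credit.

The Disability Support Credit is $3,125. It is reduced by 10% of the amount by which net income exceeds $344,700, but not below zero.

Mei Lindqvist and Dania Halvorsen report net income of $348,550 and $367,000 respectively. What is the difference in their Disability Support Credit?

Mei ($348,550): Disability Support Credit: 10% of the $3,850 excess over $344,700 is $385; credit = $3,125 − $385 = $2,740.
Dania ($367,000): Disability Support Credit: 10% of the $22,300 excess over $344,700 is $2,230; credit = $3,125 − $2,230 = $895.
Difference: |$2,740 − $895| = $1,845.

$1,845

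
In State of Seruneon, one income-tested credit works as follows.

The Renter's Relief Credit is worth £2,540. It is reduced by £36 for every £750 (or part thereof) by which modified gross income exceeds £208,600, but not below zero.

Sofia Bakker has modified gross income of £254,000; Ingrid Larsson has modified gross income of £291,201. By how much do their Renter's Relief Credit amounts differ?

£344

Sofia (£254,000): Renter's Relief Credit: income exceeds £208,600 by £45,400, which is 61 full-or-partial £750 increments; reduction = 61 × £36 = £2,196, leaving £344.
Ingrid (£291,201): Renter's Relief Credit: income exceeds £208,600 by £82,601 → 111 increments × £36 = £3,996 ≥ base, so the credit is £0.
Difference: |£344 − £0| = £344.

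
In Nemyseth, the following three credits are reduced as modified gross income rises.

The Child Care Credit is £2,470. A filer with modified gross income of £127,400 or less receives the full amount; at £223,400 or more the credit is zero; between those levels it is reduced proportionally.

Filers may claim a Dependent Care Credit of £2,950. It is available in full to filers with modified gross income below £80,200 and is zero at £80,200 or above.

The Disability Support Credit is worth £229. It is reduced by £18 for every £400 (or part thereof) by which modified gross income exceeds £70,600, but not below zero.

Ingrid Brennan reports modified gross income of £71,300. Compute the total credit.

Child Care Credit: £71,300 is at or below the £127,400 threshold, so the full £2,470 applies.
Dependent Care Credit: £71,300 is below the £80,200 cutoff, so the full £2,950 applies.
Disability Support Credit: income exceeds £70,600 by £700, which is 2 full-or-partial £400 increments; reduction = 2 × £18 = £36, leaving £193.
Total: £2,470 + £2,950 + £193 = £5,613.

£5,613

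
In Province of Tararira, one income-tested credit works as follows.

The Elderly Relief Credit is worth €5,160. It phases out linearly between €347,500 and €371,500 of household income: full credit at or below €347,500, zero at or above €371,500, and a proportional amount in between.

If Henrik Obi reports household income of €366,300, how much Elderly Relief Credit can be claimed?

Elderly Relief Credit: €366,300 is €18,800 into a €24,000 phase-out range, leaving 5,200/24,000 of the credit: €5,160 × 5,200/24,000 = €1,118.

€1,118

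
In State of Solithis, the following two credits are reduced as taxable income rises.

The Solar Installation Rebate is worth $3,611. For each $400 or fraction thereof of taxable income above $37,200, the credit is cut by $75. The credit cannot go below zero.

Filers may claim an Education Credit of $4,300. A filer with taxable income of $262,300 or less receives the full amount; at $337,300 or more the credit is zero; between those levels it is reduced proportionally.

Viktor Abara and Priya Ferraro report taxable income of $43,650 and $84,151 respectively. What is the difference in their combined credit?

Viktor ($43,650): Solar Installation Rebate: income exceeds $37,200 by $6,450, which is 17 full-or-partial $400 increments; reduction = 17 × $75 = $1,275, leaving $2,336. Education Credit: $43,650 is at or below the $262,300 threshold, so the full $4,300 applies. total $2,336 + $4,300 = $6,636
Priya ($84,151): Solar Installation Rebate: income exceeds $37,200 by $46,951 → 118 increments × $75 = $8,850 ≥ base, so the credit is $0. Education Credit: $84,151 is at or below the $262,300 threshold, so the full $4,300 applies. total $0 + $4,300 = $4,300
Difference: |$6,636 − $4,300| = $2,336.

$2,336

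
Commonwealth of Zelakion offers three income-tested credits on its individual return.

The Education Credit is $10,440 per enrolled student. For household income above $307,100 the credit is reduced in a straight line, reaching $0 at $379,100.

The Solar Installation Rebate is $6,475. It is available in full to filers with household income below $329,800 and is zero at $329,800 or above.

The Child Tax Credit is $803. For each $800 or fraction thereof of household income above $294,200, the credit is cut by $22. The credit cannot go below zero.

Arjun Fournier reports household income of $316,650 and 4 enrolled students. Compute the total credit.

Education Credit: base = 4 × $10,440 = $41,760. $316,650 is $9,550 into a $72,000 phase-out range, leaving 62,450/72,000 of the credit: $41,760 × 62,450/72,000 = $36,221.
Solar Installation Rebate: $316,650 is below the $329,800 cutoff, so the full $6,475 applies.
Child Tax Credit: income exceeds $294,200 by $22,450, which is 29 full-or-partial $800 increments; reduction = 29 × $22 = $638, leaving $165.
Total: $36,221 + $6,475 + $165 = $42,861.

$42,861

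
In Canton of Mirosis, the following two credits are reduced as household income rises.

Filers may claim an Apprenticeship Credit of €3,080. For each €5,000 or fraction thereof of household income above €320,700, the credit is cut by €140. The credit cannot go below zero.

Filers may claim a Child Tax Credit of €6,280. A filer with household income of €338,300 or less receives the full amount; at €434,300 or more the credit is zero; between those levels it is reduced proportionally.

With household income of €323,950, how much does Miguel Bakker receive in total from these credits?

Apprenticeship Credit: income exceeds €320,700 by €3,250, which is 1 full-or-partial €5,000 increment; reduction = 1 × €140 = €140, leaving €2,940.
Child Tax Credit: €323,950 is at or below the €338,300 threshold, so the full €6,280 applies.
Total: €2,940 + €6,280 = €9,220.

€9,220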